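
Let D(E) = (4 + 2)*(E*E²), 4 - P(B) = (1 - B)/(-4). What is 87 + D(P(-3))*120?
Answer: 90087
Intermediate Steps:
P(B) = 17/4 - B/4 (P(B) = 4 - (1 - B)/(-4) = 4 - (1 - B)*(-1)/4 = 4 - (-¼ + B/4) = 4 + (¼ - B/4) = 17/4 - B/4)
D(E) = 6*E³
87 + D(P(-3))*120 = 87 + (6*(17/4 - ¼*(-3))³)*120 = 87 + (6*(17/4 + ¾)³)*120 = 87 + (6*5³)*120 = 87 + (6*125)*120 = 87 + 750*120 = 87 + 90000 = 90087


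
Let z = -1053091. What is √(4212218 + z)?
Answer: √3159127 ≈ 1777.4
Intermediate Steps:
√(4212218 + z) = √(4212218 - 1053091) = √3159127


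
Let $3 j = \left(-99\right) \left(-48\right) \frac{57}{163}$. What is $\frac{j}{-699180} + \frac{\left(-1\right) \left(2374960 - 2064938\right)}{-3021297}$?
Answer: $\frac{2921607149662}{28693846761915} \approx 0.10182$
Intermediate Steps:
$j = \frac{90288}{163}$ ($j = \frac{\left(-99\right) \left(-48\right) \frac{57}{163}}{3} = \frac{4752 \cdot 57 \cdot \frac{1}{163}}{3} = \frac{4752 \cdot \frac{57}{163}}{3} = \frac{1}{3} \cdot \frac{270864}{163} = \frac{90288}{163} \approx 553.91$)
$\frac{j}{-699180} + \frac{\left(-1\right) \left(2374960 - 2064938\right)}{-3021297} = \frac{90288}{163 \left(-699180\right)} + \frac{\left(-1\right) \left(2374960 - 2064938\right)}{-3021297} = \frac{90288}{163} \left(- \frac{1}{699180}\right) + \left(-1\right) 310022 \left(- \frac{1}{3021297}\right) = - \frac{7524}{9497195} - - \frac{310022}{3021297} = - \frac{7524}{9497195} + \frac{310022}{3021297} = \frac{2921607149662}{28693846761915}$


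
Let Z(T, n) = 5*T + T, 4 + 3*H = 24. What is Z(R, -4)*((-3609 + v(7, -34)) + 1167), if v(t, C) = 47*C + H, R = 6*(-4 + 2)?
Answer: 290400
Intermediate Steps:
H = 20/3 (H = -4/3 + (1/3)*24 = -4/3 + 8 = 20/3 ≈ 6.6667)
R = -12 (R = 6*(-2) = -12)
v(t, C) = 20/3 + 47*C (v(t, C) = 47*C + 20/3 = 20/3 + 47*C)
Z(T, n) = 6*T
Z(R, -4)*((-3609 + v(7, -34)) + 1167) = (6*(-12))*((-3609 + (20/3 + 47*(-34))) + 1167) = -72*((-3609 + (20/3 - 1598)) + 1167) = -72*((-3609 - 4774/3) + 1167) = -72*(-15601/3 + 1167) = -72*(-12100/3) = 290400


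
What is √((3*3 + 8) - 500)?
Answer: I*√483 ≈ 21.977*I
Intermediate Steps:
√((3*3 + 8) - 500) = √((9 + 8) - 500) = √(17 - 500) = √(-483) = I*√483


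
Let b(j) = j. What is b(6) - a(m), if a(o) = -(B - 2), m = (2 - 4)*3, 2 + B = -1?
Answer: 1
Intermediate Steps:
B = -3 (B = -2 - 1 = -3)
m = -6 (m = -2*3 = -6)
a(o) = 5 (a(o) = -(-3 - 2) = -1*(-5) = 5)
b(6) - a(m) = 6 - 1*5 = 6 - 5 = 1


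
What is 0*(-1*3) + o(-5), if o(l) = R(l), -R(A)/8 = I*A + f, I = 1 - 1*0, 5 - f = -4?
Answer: -32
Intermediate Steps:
f = 9 (f = 5 - 1*(-4) = 5 + 4 = 9)
I = 1 (I = 1 + 0 = 1)
R(A) = -72 - 8*A (R(A) = -8*(1*A + 9) = -8*(A + 9) = -8*(9 + A) = -72 - 8*A)
o(l) = -72 - 8*l
0*(-1*3) + o(-5) = 0*(-1*3) + (-72 - 8*(-5)) = 0*(-3) + (-72 + 40) = 0 - 32 = -32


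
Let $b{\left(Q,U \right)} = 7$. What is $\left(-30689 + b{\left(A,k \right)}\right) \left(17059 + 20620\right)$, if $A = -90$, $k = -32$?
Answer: $-1156067078$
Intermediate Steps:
$\left(-30689 + b{\left(A,k \right)}\right) \left(17059 + 20620\right) = \left(-30689 + 7\right) \left(17059 + 20620\right) = \left(-30682\right) 37679 = -1156067078$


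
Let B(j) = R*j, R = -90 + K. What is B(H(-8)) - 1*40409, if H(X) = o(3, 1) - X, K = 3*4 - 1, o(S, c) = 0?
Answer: -41041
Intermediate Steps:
K = 11 (K = 12 - 1 = 11)
R = -79 (R = -90 + 11 = -79)
H(X) = -X (H(X) = 0 - X = -X)
B(j) = -79*j
B(H(-8)) - 1*40409 = -(-79)*(-8) - 1*40409 = -79*8 - 40409 = -632 - 40409 = -41041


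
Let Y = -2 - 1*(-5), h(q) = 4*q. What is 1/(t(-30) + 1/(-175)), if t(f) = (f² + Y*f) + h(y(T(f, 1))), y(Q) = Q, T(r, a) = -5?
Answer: 175/138249 ≈ 0.0012658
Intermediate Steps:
Y = 3 (Y = -2 + 5 = 3)
t(f) = -20 + f² + 3*f (t(f) = (f² + 3*f) + 4*(-5) = (f² + 3*f) - 20 = -20 + f² + 3*f)
1/(t(-30) + 1/(-175)) = 1/((-20 + (-30)² + 3*(-30)) + 1/(-175)) = 1/((-20 + 900 - 90) - 1/175) = 1/(790 - 1/175) = 1/(138249/175) = 175/138249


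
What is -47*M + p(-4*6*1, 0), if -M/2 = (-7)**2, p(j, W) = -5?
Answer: 4601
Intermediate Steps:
M = -98 (M = -2*(-7)**2 = -2*49 = -98)
-47*M + p(-4*6*1, 0) = -47*(-98) - 5 = 4606 - 5 = 4601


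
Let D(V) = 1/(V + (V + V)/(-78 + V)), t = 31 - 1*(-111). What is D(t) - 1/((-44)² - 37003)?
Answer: 187805/27387327 ≈ 0.0068574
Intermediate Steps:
t = 142 (t = 31 + 111 = 142)
D(V) = 1/(V + 2*V/(-78 + V)) (D(V) = 1/(V + (2*V)/(-78 + V)) = 1/(V + 2*V/(-78 + V)))
D(t) - 1/((-44)² - 37003) = (-78 + 142)/(142*(-76 + 142)) - 1/((-44)² - 37003) = (1/142)*64/66 - 1/(1936 - 37003) = (1/142)*(1/66)*64 - 1/(-35067) = 16/2343 - 1*(-1/35067) = 16/2343 + 1/35067 = 187805/27387327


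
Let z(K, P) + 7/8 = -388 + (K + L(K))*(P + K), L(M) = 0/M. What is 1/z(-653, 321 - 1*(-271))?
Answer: 8/315553 ≈ 2.5352e-5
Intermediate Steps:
L(M) = 0
z(K, P) = -3111/8 + K*(K + P) (z(K, P) = -7/8 + (-388 + (K + 0)*(P + K)) = -7/8 + (-388 + K*(K + P)) = -3111/8 + K*(K + P))
1/z(-653, 321 - 1*(-271)) = 1/(-3111/8 + (-653)² - 653*(321 - 1*(-271))) = 1/(-3111/8 + 426409 - 653*(321 + 271)) = 1/(-3111/8 + 426409 - 653*592) = 1/(-3111/8 + 426409 - 386576) = 1/(315553/8) = 8/315553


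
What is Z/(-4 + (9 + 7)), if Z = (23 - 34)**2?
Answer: 121/12 ≈ 10.083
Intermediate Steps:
Z = 121 (Z = (-11)**2 = 121)
Z/(-4 + (9 + 7)) = 121/(-4 + (9 + 7)) = 121/(-4 + 16) = 121/12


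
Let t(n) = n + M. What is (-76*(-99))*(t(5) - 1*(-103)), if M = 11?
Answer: 895356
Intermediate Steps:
t(n) = 11 + n (t(n) = n + 11 = 11 + n)
(-76*(-99))*(t(5) - 1*(-103)) = (-76*(-99))*((11 + 5) - 1*(-103)) = 7524*(16 + 103) = 7524*119 = 895356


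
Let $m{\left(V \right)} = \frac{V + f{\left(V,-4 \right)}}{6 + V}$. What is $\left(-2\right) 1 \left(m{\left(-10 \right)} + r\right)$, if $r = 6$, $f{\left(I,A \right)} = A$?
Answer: $-19$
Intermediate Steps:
$m{\left(V \right)} = \frac{-4 + V}{6 + V}$ ($m{\left(V \right)} = \frac{V - 4}{6 + V} = \frac{-4 + V}{6 + V}$)
$\left(-2\right) 1 \left(m{\left(-10 \right)} + r\right) = \left(-2\right) 1 \left(\frac{-4 - 10}{6 - 10} + 6\right) = - 2 \left(\frac{1}{-4} \left(-14\right) + 6\right) = - 2 \left(\left(- \frac{1}{4}\right) \left(-14\right) + 6\right) = - 2 \left(\frac{7}{2} + 6\right) = \left(-2\right) \frac{19}{2} = -19$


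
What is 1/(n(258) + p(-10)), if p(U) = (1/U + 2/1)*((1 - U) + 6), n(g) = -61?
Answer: -10/287 ≈ -0.034843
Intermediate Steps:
p(U) = (2 + 1/U)*(7 - U) (p(U) = (1/U + 2*1)*(7 - U) = (1/U + 2)*(7 - U) = (2 + 1/U)*(7 - U))
1/(n(258) + p(-10)) = 1/(-61 + (13 - 2*(-10) + 7/(-10))) = 1/(-61 + (13 + 20 + 7*(-⅒))) = 1/(-61 + (13 + 20 - 7/10)) = 1/(-61 + 323/10) = 1/(-287/10) = -10/287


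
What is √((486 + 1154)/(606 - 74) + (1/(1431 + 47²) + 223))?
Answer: √270344693710/34580 ≈ 15.036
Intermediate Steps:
√((486 + 1154)/(606 - 74) + (1/(1431 + 47²) + 223)) = √(1640/532 + (1/(1431 + 2209) + 223)) = √(1640*(1/532) + (1/3640 + 223)) = √(410/133 + (1/3640 + 223)) = √(410/133 + 811721/3640) = √(15635899/69160) = √270344693710/34580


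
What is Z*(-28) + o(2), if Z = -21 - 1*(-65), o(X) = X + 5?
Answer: -1225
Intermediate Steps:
o(X) = 5 + X
Z = 44 (Z = -21 + 65 = 44)
Z*(-28) + o(2) = 44*(-28) + (5 + 2) = -1232 + 7 = -1225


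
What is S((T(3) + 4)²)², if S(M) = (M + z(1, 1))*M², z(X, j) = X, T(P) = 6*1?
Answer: 1020100000000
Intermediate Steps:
T(P) = 6
S(M) = M²*(1 + M) (S(M) = (M + 1)*M² = (1 + M)*M² = M²*(1 + M))
S((T(3) + 4)²)² = (((6 + 4)²)²*(1 + (6 + 4)²))² = ((10²)²*(1 + 10²))² = (100²*(1 + 100))² = (10000*101)² = 1010000² = 1020100000000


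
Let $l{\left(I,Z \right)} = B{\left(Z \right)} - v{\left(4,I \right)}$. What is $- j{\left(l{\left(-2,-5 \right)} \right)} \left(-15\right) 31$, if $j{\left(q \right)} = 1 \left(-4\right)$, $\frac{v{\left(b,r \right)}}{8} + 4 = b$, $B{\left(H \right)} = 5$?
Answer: $-1860$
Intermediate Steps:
$v{\left(b,r \right)} = -32 + 8 b$
$l{\left(I,Z \right)} = 5$ ($l{\left(I,Z \right)} = 5 - \left(-32 + 8 \cdot 4\right) = 5 - \left(-32 + 32\right) = 5 - 0 = 5 + 0 = 5$)
$j{\left(q \right)} = -4$
$- j{\left(l{\left(-2,-5 \right)} \right)} \left(-15\right) 31 = - \left(-4\right) \left(-15\right) 31 = - 60 \cdot 31 = \left(-1\right) 1860 = -1860$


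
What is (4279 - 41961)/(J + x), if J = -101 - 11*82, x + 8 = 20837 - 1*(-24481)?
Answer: -37682/44307 ≈ -0.85048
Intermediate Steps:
x = 45310 (x = -8 + (20837 - 1*(-24481)) = -8 + (20837 + 24481) = -8 + 45318 = 45310)
J = -1003 (J = -101 - 902 = -1003)
(4279 - 41961)/(J + x) = (4279 - 41961)/(-1003 + 45310) = -37682/44307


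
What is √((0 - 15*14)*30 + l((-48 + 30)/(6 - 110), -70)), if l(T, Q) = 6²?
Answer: 6*I*√174 ≈ 79.145*I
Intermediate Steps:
l(T, Q) = 36
√((0 - 15*14)*30 + l((-48 + 30)/(6 - 110), -70)) = √((0 - 15*14)*30 + 36) = √((0 - 210)*30 + 36) = √(-210*30 + 36) = √(-6300 + 36) = √(-6264) = 6*I*√174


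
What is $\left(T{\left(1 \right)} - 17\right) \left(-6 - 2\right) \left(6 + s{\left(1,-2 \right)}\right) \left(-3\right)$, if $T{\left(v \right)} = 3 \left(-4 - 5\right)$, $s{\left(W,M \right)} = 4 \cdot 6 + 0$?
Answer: $-31680$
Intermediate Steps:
$s{\left(W,M \right)} = 24$ ($s{\left(W,M \right)} = 24 + 0 = 24$)
$T{\left(v \right)} = -27$ ($T{\left(v \right)} = 3 \left(-9\right) = -27$)
$\left(T{\left(1 \right)} - 17\right) \left(-6 - 2\right) \left(6 + s{\left(1,-2 \right)}\right) \left(-3\right) = \left(-27 - 17\right) \left(-6 - 2\right) \left(6 + 24\right) \left(-3\right) = - 44 \left(-8\right) 30 \left(-3\right) = - 44 \left(\left(-240\right) \left(-3\right)\right) = \left(-44\right) 720 = -31680$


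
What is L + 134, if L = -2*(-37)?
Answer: 208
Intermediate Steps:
L = 74
L + 134 = 74 + 134 = 208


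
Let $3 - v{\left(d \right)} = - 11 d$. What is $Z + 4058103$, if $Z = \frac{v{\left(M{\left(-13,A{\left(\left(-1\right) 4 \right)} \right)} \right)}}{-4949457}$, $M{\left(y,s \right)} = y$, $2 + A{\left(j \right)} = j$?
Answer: $\frac{20085406300211}{4949457} \approx 4.0581 \cdot 10^{6}$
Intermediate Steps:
$A{\left(j \right)} = -2 + j$
$v{\left(d \right)} = 3 + 11 d$ ($v{\left(d \right)} = 3 - - 11 d = 3 + 11 d$)
$Z = \frac{140}{4949457}$ ($Z = \frac{3 + 11 \left(-13\right)}{-4949457} = \left(3 - 143\right) \left(- \frac{1}{4949457}\right) = \left(-140\right) \left(- \frac{1}{4949457}\right) = \frac{140}{4949457} \approx 2.8286 \cdot 10^{-5}$)
$Z + 4058103 = \frac{140}{4949457} + 4058103 = \frac{20085406300211}{4949457}$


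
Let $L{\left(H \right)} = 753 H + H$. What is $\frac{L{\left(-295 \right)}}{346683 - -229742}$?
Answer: $- \frac{44486}{115285} \approx -0.38588$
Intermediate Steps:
$L{\left(H \right)} = 754 H$
$\frac{L{\left(-295 \right)}}{346683 - -229742} = \frac{754 \left(-295\right)}{346683 - -229742} = - \frac{222430}{346683 + 229742} = - \frac{222430}{576425} = \left(-222430\right) \frac{1}{576425} = - \frac{44486}{115285}$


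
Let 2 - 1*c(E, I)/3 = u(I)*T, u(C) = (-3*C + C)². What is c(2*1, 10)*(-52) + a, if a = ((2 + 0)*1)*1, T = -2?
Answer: -125110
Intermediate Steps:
u(C) = 4*C² (u(C) = (-2*C)² = 4*C²)
c(E, I) = 6 + 24*I² (c(E, I) = 6 - 3*4*I²*(-2) = 6 - (-24)*I² = 6 + 24*I²)
a = 2 (a = (2*1)*1 = 2*1 = 2)
c(2*1, 10)*(-52) + a = (6 + 24*10²)*(-52) + 2 = (6 + 24*100)*(-52) + 2 = (6 + 2400)*(-52) + 2 = 2406*(-52) + 2 = -125112 + 2 = -125110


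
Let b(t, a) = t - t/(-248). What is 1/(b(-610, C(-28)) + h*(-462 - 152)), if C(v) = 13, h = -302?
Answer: 124/22917127 ≈ 5.4108e-6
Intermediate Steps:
b(t, a) = 249*t/248 (b(t, a) = t - t*(-1)/248 = t - (-1)*t/248 = t + t/248 = 249*t/248)
1/(b(-610, C(-28)) + h*(-462 - 152)) = 1/((249/248)*(-610) - 302*(-462 - 152)) = 1/(-75945/124 - 302*(-614)) = 1/(-75945/124 + 185428) = 1/(22917127/124) = 124/22917127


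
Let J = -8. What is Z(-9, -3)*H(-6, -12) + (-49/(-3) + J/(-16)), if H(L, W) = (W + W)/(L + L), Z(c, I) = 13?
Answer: 257/6 ≈ 42.833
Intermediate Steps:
H(L, W) = W/L (H(L, W) = (2*W)/((2*L)) = (2*W)*(1/(2*L)) = W/L)
Z(-9, -3)*H(-6, -12) + (-49/(-3) + J/(-16)) = 13*(-12/(-6)) + (-49/(-3) - 8/(-16)) = 13*(-12*(-⅙)) + (-49*(-⅓) - 8*(-1/16)) = 13*2 + (49/3 + ½) = 26 + 101/6 = 257/6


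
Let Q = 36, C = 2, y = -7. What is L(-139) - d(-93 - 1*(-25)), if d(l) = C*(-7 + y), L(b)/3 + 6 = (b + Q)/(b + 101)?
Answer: 689/38 ≈ 18.132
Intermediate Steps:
L(b) = -18 + 3*(36 + b)/(101 + b) (L(b) = -18 + 3*((b + 36)/(b + 101)) = -18 + 3*((36 + b)/(101 + b)) = -18 + 3*(36 + b)/(101 + b))
d(l) = -28 (d(l) = 2*(-7 - 7) = 2*(-14) = -28)
L(-139) - d(-93 - 1*(-25)) = 15*(-114 - 1*(-139))/(101 - 139) - 1*(-28) = 15*(-114 + 139)/(-38) + 28 = 15*(-1/38)*25 + 28 = -375/38 + 28 = 689/38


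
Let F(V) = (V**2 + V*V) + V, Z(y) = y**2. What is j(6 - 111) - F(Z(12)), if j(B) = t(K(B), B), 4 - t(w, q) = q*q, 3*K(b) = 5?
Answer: -52637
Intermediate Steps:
K(b) = 5/3 (K(b) = (1/3)*5 = 5/3)
t(w, q) = 4 - q**2 (t(w, q) = 4 - q*q = 4 - q**2)
F(V) = V + 2*V**2 (F(V) = (V**2 + V**2) + V = 2*V**2 + V = V + 2*V**2)
j(B) = 4 - B**2
j(6 - 111) - F(Z(12)) = (4 - (6 - 111)**2) - 12**2*(1 + 2*12**2) = (4 - 1*(-105)**2) - 144*(1 + 2*144) = (4 - 1*11025) - 144*(1 + 288) = (4 - 11025) - 144*289 = -11021 - 1*41616 = -11021 - 41616 = -52637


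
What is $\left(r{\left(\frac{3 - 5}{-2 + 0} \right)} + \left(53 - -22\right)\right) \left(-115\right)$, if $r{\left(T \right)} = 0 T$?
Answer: $-8625$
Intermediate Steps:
$r{\left(T \right)} = 0$
$\left(r{\left(\frac{3 - 5}{-2 + 0} \right)} + \left(53 - -22\right)\right) \left(-115\right) = \left(0 + \left(53 - -22\right)\right) \left(-115\right) = \left(0 + \left(53 + 22\right)\right) \left(-115\right) = \left(0 + 75\right) \left(-115\right) = 75 \left(-115\right) = -8625$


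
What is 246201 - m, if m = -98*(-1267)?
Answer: 122035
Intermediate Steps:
m = 124166
246201 - m = 246201 - 1*124166 = 246201 - 124166 = 122035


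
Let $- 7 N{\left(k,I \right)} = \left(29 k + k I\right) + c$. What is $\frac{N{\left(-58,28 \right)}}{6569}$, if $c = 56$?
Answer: $\frac{3250}{45983} \approx 0.070678$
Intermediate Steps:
$N{\left(k,I \right)} = -8 - \frac{29 k}{7} - \frac{I k}{7}$ ($N{\left(k,I \right)} = - \frac{\left(29 k + k I\right) + 56}{7} = - \frac{\left(29 k + I k\right) + 56}{7} = - \frac{56 + 29 k + I k}{7} = -8 - \frac{29 k}{7} - \frac{I k}{7}$)
$\frac{N{\left(-58,28 \right)}}{6569} = \frac{-8 - - \frac{1682}{7} - 4 \left(-58\right)}{6569} = \left(-8 + \frac{1682}{7} + 232\right) \frac{1}{6569} = \frac{3250}{7} \cdot \frac{1}{6569} = \frac{3250}{45983}$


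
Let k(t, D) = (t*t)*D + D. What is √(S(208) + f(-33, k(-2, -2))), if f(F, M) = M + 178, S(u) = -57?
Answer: √111 ≈ 10.536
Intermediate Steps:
k(t, D) = D + D*t² (k(t, D) = t²*D + D = D*t² + D = D + D*t²)
f(F, M) = 178 + M
√(S(208) + f(-33, k(-2, -2))) = √(-57 + (178 - 2*(1 + (-2)²))) = √(-57 + (178 - 2*(1 + 4))) = √(-57 + (178 - 2*5)) = √(-57 + (178 - 10)) = √(-57 + 168) = √111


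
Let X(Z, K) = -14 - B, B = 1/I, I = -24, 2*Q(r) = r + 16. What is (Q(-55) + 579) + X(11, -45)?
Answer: 13093/24 ≈ 545.54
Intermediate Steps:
Q(r) = 8 + r/2 (Q(r) = (r + 16)/2 = (16 + r)/2 = 8 + r/2)
B = -1/24 (B = 1/(-24) = -1/24 ≈ -0.041667)
X(Z, K) = -335/24 (X(Z, K) = -14 - 1*(-1/24) = -14 + 1/24 = -335/24)
(Q(-55) + 579) + X(11, -45) = ((8 + (1/2)*(-55)) + 579) - 335/24 = ((8 - 55/2) + 579) - 335/24 = (-39/2 + 579) - 335/24 = 1119/2 - 335/24 = 13093/24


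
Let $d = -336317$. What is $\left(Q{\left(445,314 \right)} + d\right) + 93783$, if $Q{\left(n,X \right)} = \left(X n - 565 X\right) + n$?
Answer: $-279769$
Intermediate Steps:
$Q{\left(n,X \right)} = n - 565 X + X n$ ($Q{\left(n,X \right)} = \left(- 565 X + X n\right) + n = n - 565 X + X n$)
$\left(Q{\left(445,314 \right)} + d\right) + 93783 = \left(\left(445 - 177410 + 314 \cdot 445\right) - 336317\right) + 93783 = \left(\left(445 - 177410 + 139730\right) - 336317\right) + 93783 = \left(-37235 - 336317\right) + 93783 = -373552 + 93783 = -279769$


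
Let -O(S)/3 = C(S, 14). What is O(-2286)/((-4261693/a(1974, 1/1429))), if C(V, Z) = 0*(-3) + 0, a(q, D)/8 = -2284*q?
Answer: 0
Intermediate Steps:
a(q, D) = -18272*q (a(q, D) = 8*(-2284*q) = -18272*q)
C(V, Z) = 0 (C(V, Z) = 0 + 0 = 0)
O(S) = 0 (O(S) = -3*0 = 0)
O(-2286)/((-4261693/a(1974, 1/1429))) = 0/((-4261693/((-18272*1974)))) = 0/((-4261693/(-36068928))) = 0/((-4261693*(-1/36068928))) = 0/(4261693/36068928) = 0*(36068928/4261693) = 0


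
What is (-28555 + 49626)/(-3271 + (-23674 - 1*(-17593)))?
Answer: -21071/9352 ≈ -2.2531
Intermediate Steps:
(-28555 + 49626)/(-3271 + (-23674 - 1*(-17593))) = 21071/(-3271 + (-23674 + 17593)) = 21071/(-3271 - 6081) = 21071/(-9352) = 21071*(-1/9352) = -21071/9352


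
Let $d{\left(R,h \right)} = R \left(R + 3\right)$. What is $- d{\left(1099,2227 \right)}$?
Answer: $-1211098$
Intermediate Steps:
$d{\left(R,h \right)} = R \left(3 + R\right)$
$- d{\left(1099,2227 \right)} = - 1099 \left(3 + 1099\right) = - 1099 \cdot 1102 = \left(-1\right) 1211098 = -1211098$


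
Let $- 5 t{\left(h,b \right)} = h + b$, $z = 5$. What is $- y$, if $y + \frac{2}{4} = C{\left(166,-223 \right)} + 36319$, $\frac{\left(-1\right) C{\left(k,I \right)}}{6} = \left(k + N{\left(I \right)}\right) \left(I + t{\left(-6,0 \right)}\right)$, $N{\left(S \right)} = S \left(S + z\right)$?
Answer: $- \frac{129905485}{2} \approx -6.4953 \cdot 10^{7}$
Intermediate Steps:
$N{\left(S \right)} = S \left(5 + S\right)$ ($N{\left(S \right)} = S \left(S + 5\right) = S \left(5 + S\right)$)
$t{\left(h,b \right)} = - \frac{b}{5} - \frac{h}{5}$ ($t{\left(h,b \right)} = - \frac{h + b}{5} = - \frac{b + h}{5} = - \frac{b}{5} - \frac{h}{5}$)
$C{\left(k,I \right)} = - 6 \left(\frac{6}{5} + I\right) \left(k + I \left(5 + I\right)\right)$ ($C{\left(k,I \right)} = - 6 \left(k + I \left(5 + I\right)\right) \left(I - - \frac{6}{5}\right) = - 6 \left(k + I \left(5 + I\right)\right) \left(I + \left(0 + \frac{6}{5}\right)\right) = - 6 \left(k + I \left(5 + I\right)\right) \left(I + \frac{6}{5}\right) = - 6 \left(k + I \left(5 + I\right)\right) \left(\frac{6}{5} + I\right) = - 6 \left(\frac{6}{5} + I\right) \left(k + I \left(5 + I\right)\right)$)
$y = \frac{129905485}{2}$ ($y = - \frac{1}{2} + \left(\left(\left(-36\right) \left(-223\right) - 6 \left(-223\right)^{3} - \frac{186 \left(-223\right)^{2}}{5} - \frac{5976}{5} - \left(-1338\right) 166\right) + 36319\right) = - \frac{1}{2} + \left(\left(8028 - -66537402 - \frac{9249594}{5} - \frac{5976}{5} + 222108\right) + 36319\right) = - \frac{1}{2} + \left(\left(8028 + 66537402 - \frac{9249594}{5} - \frac{5976}{5} + 222108\right) + 36319\right) = - \frac{1}{2} + \left(64916424 + 36319\right) = - \frac{1}{2} + 64952743 = \frac{129905485}{2} \approx 6.4953 \cdot 10^{7}$)
$- y = \left(-1\right) \frac{129905485}{2} = - \frac{129905485}{2}$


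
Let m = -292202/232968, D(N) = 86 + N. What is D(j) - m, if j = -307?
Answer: -25596863/116484 ≈ -219.75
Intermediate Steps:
m = -146101/116484 (m = -292202*1/232968 = -146101/116484 ≈ -1.2543)
D(j) - m = (86 - 307) - 1*(-146101/116484) = -221 + 146101/116484 = -25596863/116484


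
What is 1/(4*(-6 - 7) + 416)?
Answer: 1/364 ≈ 0.0027473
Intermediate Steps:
1/(4*(-6 - 7) + 416) = 1/(4*(-13) + 416) = 1/(-52 + 416) = 1/364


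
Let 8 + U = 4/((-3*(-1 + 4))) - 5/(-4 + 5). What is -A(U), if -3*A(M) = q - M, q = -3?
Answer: 94/27 ≈ 3.4815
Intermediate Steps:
U = -121/9 (U = -8 + (4/((-3*(-1 + 4))) - 5/(-4 + 5)) = -8 + (4/((-3*3)) - 5/1) = -8 + (4/(-9) - 5*1) = -8 + (4*(-⅑) - 5) = -8 + (-4/9 - 5) = -8 - 49/9 = -121/9 ≈ -13.444)
A(M) = 1 + M/3 (A(M) = -(-3 - M)/3 = 1 + M/3)
-A(U) = -(1 + (⅓)*(-121/9)) = -(1 - 121/27) = -1*(-94/27) = 94/27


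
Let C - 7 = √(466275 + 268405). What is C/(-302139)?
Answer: -7/302139 - 2*√183670/302139 ≈ -0.0028601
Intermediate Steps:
C = 7 + 2*√183670 (C = 7 + √(466275 + 268405) = 7 + √734680 = 7 + 2*√183670 ≈ 864.13)
C/(-302139) = (7 + 2*√183670)/(-302139) = (7 + 2*√183670)*(-1/302139) = -7/302139 - 2*√183670/302139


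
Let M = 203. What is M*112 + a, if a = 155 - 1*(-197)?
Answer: 23088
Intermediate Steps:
a = 352 (a = 155 + 197 = 352)
M*112 + a = 203*112 + 352 = 22736 + 352 = 23088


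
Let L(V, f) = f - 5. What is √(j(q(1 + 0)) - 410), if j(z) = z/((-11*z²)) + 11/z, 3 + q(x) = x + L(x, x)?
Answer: I*√49830/11 ≈ 20.293*I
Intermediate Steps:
L(V, f) = -5 + f
q(x) = -8 + 2*x (q(x) = -3 + (x + (-5 + x)) = -3 + (-5 + 2*x) = -8 + 2*x)
j(z) = 120/(11*z) (j(z) = z*(-1/(11*z²)) + 11/z = -1/(11*z) + 11/z = 120/(11*z))
√(j(q(1 + 0)) - 410) = √(120/(11*(-8 + 2*(1 + 0))) - 410) = √(120/(11*(-8 + 2*1)) - 410) = √(120/(11*(-8 + 2)) - 410) = √((120/11)/(-6) - 410) = √((120/11)*(-⅙) - 410) = √(-20/11 - 410) = √(-4530/11) = I*√49830/11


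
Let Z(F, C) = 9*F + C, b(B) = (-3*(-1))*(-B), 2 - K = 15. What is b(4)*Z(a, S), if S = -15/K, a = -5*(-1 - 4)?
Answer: -35280/13 ≈ -2713.8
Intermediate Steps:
K = -13 (K = 2 - 1*15 = 2 - 15 = -13)
a = 25 (a = -5*(-5) = 25)
b(B) = -3*B (b(B) = 3*(-B) = -3*B)
S = 15/13 (S = -15/(-13) = -15*(-1/13) = 15/13 ≈ 1.1538)
Z(F, C) = C + 9*F
b(4)*Z(a, S) = (-3*4)*(15/13 + 9*25) = -12*(15/13 + 225) = -12*2940/13 = -35280/13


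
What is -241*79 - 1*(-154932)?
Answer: 135893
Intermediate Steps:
-241*79 - 1*(-154932) = -19039 + 154932 = 135893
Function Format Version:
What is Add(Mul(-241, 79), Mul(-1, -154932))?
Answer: 135893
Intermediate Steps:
Add(Mul(-241, 79), Mul(-1, -154932)) = Add(-19039, 154932) = 135893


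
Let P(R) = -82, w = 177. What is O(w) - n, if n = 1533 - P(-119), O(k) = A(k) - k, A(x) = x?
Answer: -1615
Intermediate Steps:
O(k) = 0 (O(k) = k - k = 0)
n = 1615 (n = 1533 - 1*(-82) = 1533 + 82 = 1615)
O(w) - n = 0 - 1*1615 = 0 - 1615 = -1615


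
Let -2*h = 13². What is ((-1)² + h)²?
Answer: 27889/4 ≈ 6972.3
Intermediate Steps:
h = -169/2 (h = -½*13² = -½*169 = -169/2 ≈ -84.500)
((-1)² + h)² = ((-1)² - 169/2)² = (1 - 169/2)² = (-167/2)² = 27889/4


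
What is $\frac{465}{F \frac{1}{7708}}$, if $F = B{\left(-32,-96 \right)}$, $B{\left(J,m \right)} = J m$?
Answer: $\frac{298685}{256} \approx 1166.7$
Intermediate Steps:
$F = 3072$ ($F = \left(-32\right) \left(-96\right) = 3072$)
$\frac{465}{F \frac{1}{7708}} = \frac{465}{3072 \cdot \frac{1}{7708}} = \frac{465}{\frac{768}{1927}} = 465 \cdot \frac{1927}{768} = \frac{298685}{256}$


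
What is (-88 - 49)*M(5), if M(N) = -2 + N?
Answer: -411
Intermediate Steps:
(-88 - 49)*M(5) = (-88 - 49)*(-2 + 5) = -137*3 = -411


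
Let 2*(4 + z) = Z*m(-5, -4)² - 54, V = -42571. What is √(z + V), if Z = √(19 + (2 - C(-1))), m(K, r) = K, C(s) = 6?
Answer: √(-170408 + 50*√15)/2 ≈ 206.29*I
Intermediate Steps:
Z = √15 (Z = √(19 + (2 - 1*6)) = √(19 + (2 - 6)) = √(19 - 4) = √15 ≈ 3.8730)
z = -31 + 25*√15/2 (z = -4 + (√15*(-5)² - 54)/2 = -4 + (√15*25 - 54)/2 = -4 + (25*√15 - 54)/2 = -4 + (-54 + 25*√15)/2 = -4 + (-27 + 25*√15/2) = -31 + 25*√15/2 ≈ 17.412)
√(z + V) = √((-31 + 25*√15/2) - 42571) = √(-42602 + 25*√15/2)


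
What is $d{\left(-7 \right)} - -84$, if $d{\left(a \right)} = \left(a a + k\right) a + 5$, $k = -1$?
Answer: $-247$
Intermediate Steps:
$d{\left(a \right)} = 5 + a \left(-1 + a^{2}\right)$ ($d{\left(a \right)} = \left(a a - 1\right) a + 5 = \left(a^{2} - 1\right) a + 5 = \left(-1 + a^{2}\right) a + 5 = a \left(-1 + a^{2}\right) + 5 = 5 + a \left(-1 + a^{2}\right)$)
$d{\left(-7 \right)} - -84 = \left(5 + \left(-7\right)^{3} - -7\right) - -84 = \left(5 - 343 + 7\right) + 84 = -331 + 84 = -247$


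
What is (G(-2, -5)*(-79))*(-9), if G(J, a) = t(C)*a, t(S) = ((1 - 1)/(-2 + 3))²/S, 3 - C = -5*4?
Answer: 0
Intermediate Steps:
C = 23 (C = 3 - (-5)*4 = 3 - 1*(-20) = 3 + 20 = 23)
t(S) = 0 (t(S) = (0/1)²/S = (0*1)²/S = 0²/S = 0/S = 0)
G(J, a) = 0 (G(J, a) = 0*a = 0)
(G(-2, -5)*(-79))*(-9) = (0*(-79))*(-9) = 0*(-9) = 0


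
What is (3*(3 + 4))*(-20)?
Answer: -420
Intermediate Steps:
(3*(3 + 4))*(-20) = (3*7)*(-20) = 21*(-20) = -420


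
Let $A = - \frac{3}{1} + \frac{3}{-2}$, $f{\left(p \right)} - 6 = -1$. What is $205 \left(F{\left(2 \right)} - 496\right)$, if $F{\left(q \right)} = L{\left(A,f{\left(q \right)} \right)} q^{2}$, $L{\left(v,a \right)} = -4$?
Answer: $-104960$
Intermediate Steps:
$f{\left(p \right)} = 5$ ($f{\left(p \right)} = 6 - 1 = 5$)
$A = - \frac{9}{2}$ ($A = \left(-3\right) 1 + 3 \left(- \frac{1}{2}\right) = -3 - \frac{3}{2} = - \frac{9}{2} \approx -4.5$)
$F{\left(q \right)} = - 4 q^{2}$
$205 \left(F{\left(2 \right)} - 496\right) = 205 \left(- 4 \cdot 2^{2} - 496\right) = 205 \left(\left(-4\right) 4 - 496\right) = 205 \left(-16 - 496\right) = 205 \left(-512\right) = -104960$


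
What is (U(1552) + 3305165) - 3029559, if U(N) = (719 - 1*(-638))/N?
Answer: 427741869/1552 ≈ 2.7561e+5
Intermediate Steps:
U(N) = 1357/N (U(N) = (719 + 638)/N = 1357/N)
(U(1552) + 3305165) - 3029559 = (1357/1552 + 3305165) - 3029559 = 5129617437/1552 - 3029559 = 427741869/1552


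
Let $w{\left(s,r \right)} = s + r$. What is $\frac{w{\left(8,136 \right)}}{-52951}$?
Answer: $- \frac{144}{52951} \approx -0.0027195$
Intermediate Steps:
$w{\left(s,r \right)} = r + s$
$\frac{w{\left(8,136 \right)}}{-52951} = \frac{136 + 8}{-52951} = 144 \left(- \frac{1}{52951}\right) = - \frac{144}{52951}$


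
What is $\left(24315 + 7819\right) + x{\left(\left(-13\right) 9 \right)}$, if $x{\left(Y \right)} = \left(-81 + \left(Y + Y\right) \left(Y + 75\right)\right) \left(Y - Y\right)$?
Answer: $32134$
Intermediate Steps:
$x{\left(Y \right)} = 0$ ($x{\left(Y \right)} = \left(-81 + 2 Y \left(75 + Y\right)\right) 0 = 0$)
$\left(24315 + 7819\right) + x{\left(\left(-13\right) 9 \right)} = \left(24315 + 7819\right) + 0 = 32134 + 0 = 32134$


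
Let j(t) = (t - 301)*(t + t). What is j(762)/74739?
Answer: 234188/24913 ≈ 9.4002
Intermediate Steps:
j(t) = 2*t*(-301 + t) (j(t) = (-301 + t)*(2*t) = 2*t*(-301 + t))
j(762)/74739 = (2*762*(-301 + 762))/74739 = (2*762*461)*(1/74739) = 702564*(1/74739) = 234188/24913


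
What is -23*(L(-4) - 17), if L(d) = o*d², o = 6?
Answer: -1817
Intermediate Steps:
L(d) = 6*d²
-23*(L(-4) - 17) = -23*(6*(-4)² - 17) = -23*(6*16 - 17) = -23*(96 - 17) = -23*79 = -1817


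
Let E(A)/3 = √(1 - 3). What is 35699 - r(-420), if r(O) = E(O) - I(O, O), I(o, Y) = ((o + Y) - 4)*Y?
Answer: 390179 - 3*I*√2 ≈ 3.9018e+5 - 4.2426*I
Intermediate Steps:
I(o, Y) = Y*(-4 + Y + o) (I(o, Y) = ((Y + o) - 4)*Y = (-4 + Y + o)*Y = Y*(-4 + Y + o))
E(A) = 3*I*√2 (E(A) = 3*√(1 - 3) = 3*√(-2) = 3*(I*√2) = 3*I*√2)
r(O) = -O*(-4 + 2*O) + 3*I*√2 (r(O) = 3*I*√2 - O*(-4 + O + O) = 3*I*√2 - O*(-4 + 2*O) = -O*(-4 + 2*O) + 3*I*√2)
35699 - r(-420) = 35699 - (-2*(-420)*(-2 - 420) + 3*I*√2) = 35699 - (-2*(-420)*(-422) + 3*I*√2) = 35699 - (-354480 + 3*I*√2) = 35699 + (354480 - 3*I*√2) = 390179 - 3*I*√2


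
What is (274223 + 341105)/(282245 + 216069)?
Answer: 7504/6077 ≈ 1.2348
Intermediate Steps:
(274223 + 341105)/(282245 + 216069) = 615328/498314 = 615328*(1/498314) = 7504/6077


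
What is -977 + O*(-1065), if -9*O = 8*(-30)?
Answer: -29377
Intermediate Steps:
O = 80/3 (O = -8*(-30)/9 = -1/9*(-240) = 80/3 ≈ 26.667)
-977 + O*(-1065) = -977 + (80/3)*(-1065) = -977 - 28400 = -29377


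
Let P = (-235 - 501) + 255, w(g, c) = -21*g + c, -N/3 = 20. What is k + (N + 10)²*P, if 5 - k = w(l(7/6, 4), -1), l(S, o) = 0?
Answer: -1202494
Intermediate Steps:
N = -60 (N = -3*20 = -60)
w(g, c) = c - 21*g
P = -481 (P = -736 + 255 = -481)
k = 6 (k = 5 - (-1 - 21*0) = 5 - (-1 + 0) = 5 - 1*(-1) = 5 + 1 = 6)
k + (N + 10)²*P = 6 + (-60 + 10)²*(-481) = 6 + (-50)²*(-481) = 6 + 2500*(-481) = 6 - 1202500 = -1202494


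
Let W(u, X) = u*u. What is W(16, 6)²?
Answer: 65536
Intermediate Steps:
W(u, X) = u²
W(16, 6)² = (16²)² = 256² = 65536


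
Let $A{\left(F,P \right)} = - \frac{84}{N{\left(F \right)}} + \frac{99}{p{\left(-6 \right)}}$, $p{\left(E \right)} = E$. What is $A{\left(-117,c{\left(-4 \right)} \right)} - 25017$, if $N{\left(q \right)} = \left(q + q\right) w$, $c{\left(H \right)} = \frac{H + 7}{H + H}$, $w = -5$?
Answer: $- \frac{9763093}{390} \approx -25034.0$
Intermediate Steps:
$c{\left(H \right)} = \frac{7 + H}{2 H}$
$N{\left(q \right)} = - 10 q$ ($N{\left(q \right)} = \left(q + q\right) \left(-5\right) = 2 q \left(-5\right) = - 10 q$)
$A{\left(F,P \right)} = - \frac{33}{2} + \frac{42}{5 F}$ ($A{\left(F,P \right)} = - \frac{84}{\left(-10\right) F} + \frac{99}{-6} = - 84 \left(- \frac{1}{10 F}\right) + 99 \left(- \frac{1}{6}\right) = \frac{42}{5 F} - \frac{33}{2} = - \frac{33}{2} + \frac{42}{5 F}$)
$A{\left(-117,c{\left(-4 \right)} \right)} - 25017 = \frac{3 \left(28 - -6435\right)}{10 \left(-117\right)} - 25017 = \frac{3}{10} \left(- \frac{1}{117}\right) \left(28 + 6435\right) - 25017 = \frac{3}{10} \left(- \frac{1}{117}\right) 6463 - 25017 = - \frac{6463}{390} - 25017 = - \frac{9763093}{390}$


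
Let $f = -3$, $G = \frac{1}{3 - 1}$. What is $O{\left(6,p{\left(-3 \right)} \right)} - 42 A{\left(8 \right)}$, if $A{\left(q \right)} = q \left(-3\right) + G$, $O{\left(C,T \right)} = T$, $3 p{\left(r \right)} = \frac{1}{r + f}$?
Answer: $\frac{17765}{18} \approx 986.94$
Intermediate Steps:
$G = \frac{1}{2} \approx 0.5$
$p{\left(r \right)} = \frac{1}{3 \left(-3 + r\right)}$ ($p{\left(r \right)} = \frac{1}{3 \left(r - 3\right)} = \frac{1}{3 \left(-3 + r\right)}$)
$A{\left(q \right)} = \frac{1}{2} - 3 q$ ($A{\left(q \right)} = q \left(-3\right) + \frac{1}{2} = - 3 q + \frac{1}{2} = \frac{1}{2} - 3 q$)
$O{\left(6,p{\left(-3 \right)} \right)} - 42 A{\left(8 \right)} = \frac{1}{3 \left(-3 - 3\right)} - 42 \left(\frac{1}{2} - 24\right) = \frac{1}{3 \left(-6\right)} - 42 \left(\frac{1}{2} - 24\right) = \frac{1}{3} \left(- \frac{1}{6}\right) - -987 = - \frac{1}{18} + 987 = \frac{17765}{18}$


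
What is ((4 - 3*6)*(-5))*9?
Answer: 630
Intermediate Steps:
((4 - 3*6)*(-5))*9 = ((4 - 18)*(-5))*9 = -14*(-5)*9 = 70*9 = 630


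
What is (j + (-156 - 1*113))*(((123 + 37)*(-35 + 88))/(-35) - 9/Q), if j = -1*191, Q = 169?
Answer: 131876020/1183 ≈ 1.1148e+5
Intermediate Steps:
j = -191
(j + (-156 - 1*113))*(((123 + 37)*(-35 + 88))/(-35) - 9/Q) = (-191 + (-156 - 1*113))*(((123 + 37)*(-35 + 88))/(-35) - 9/169) = (-191 + (-156 - 113))*((160*53)*(-1/35) - 9*1/169) = (-191 - 269)*(8480*(-1/35) - 9/169) = -460*(-1696/7 - 9/169) = -460*(-286687/1183) = 131876020/1183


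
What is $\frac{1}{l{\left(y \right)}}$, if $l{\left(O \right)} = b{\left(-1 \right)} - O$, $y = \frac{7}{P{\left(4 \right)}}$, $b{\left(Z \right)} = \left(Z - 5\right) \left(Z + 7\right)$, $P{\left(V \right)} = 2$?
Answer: $- \frac{2}{79} \approx -0.025316$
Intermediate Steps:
$b{\left(Z \right)} = \left(-5 + Z\right) \left(7 + Z\right)$
$y = \frac{7}{2} \approx 3.5$
$l{\left(O \right)} = -36 - O$ ($l{\left(O \right)} = \left(-35 + \left(-1\right)^{2} + 2 \left(-1\right)\right) - O = \left(-35 + 1 - 2\right) - O = -36 - O$)
$\frac{1}{l{\left(y \right)}} = \frac{1}{-36 - \frac{7}{2}} = \frac{1}{- \frac{79}{2}} = - \frac{2}{79}$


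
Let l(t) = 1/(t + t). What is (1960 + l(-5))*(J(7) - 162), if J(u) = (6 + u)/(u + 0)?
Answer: -21970479/70 ≈ -3.1386e+5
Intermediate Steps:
J(u) = (6 + u)/u
l(t) = 1/(2*t)
(1960 + l(-5))*(J(7) - 162) = (1960 + (½)/(-5))*((6 + 7)/7 - 162) = (1960 + (½)*(-⅕))*((⅐)*13 - 162) = (1960 - ⅒)*(13/7 - 162) = (19599/10)*(-1121/7) = -21970479/70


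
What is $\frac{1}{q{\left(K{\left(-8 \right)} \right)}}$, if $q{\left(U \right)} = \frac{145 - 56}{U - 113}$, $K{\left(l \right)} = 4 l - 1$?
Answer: $- \frac{146}{89} \approx -1.6404$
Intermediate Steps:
$K{\left(l \right)} = -1 + 4 l$
$q{\left(U \right)} = \frac{89}{-113 + U}$
$\frac{1}{q{\left(K{\left(-8 \right)} \right)}} = \frac{1}{89 \frac{1}{-113 + \left(-1 + 4 \left(-8\right)\right)}} = \frac{1}{89 \frac{1}{-113 - 33}} = \frac{1}{89 \frac{1}{-146}} = \frac{1}{89 \left(- \frac{1}{146}\right)} = \frac{1}{- \frac{89}{146}} = - \frac{146}{89}$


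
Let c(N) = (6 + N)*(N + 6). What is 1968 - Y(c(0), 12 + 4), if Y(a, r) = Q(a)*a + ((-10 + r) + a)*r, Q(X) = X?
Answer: 0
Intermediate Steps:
c(N) = (6 + N)**2 (c(N) = (6 + N)*(6 + N) = (6 + N)**2)
Y(a, r) = a**2 + r*(-10 + a + r) (Y(a, r) = a*a + ((-10 + r) + a)*r = a**2 + (-10 + a + r)*r = a**2 + r*(-10 + a + r))
1968 - Y(c(0), 12 + 4) = 1968 - (((6 + 0)**2)**2 + (12 + 4)**2 - 10*(12 + 4) + (6 + 0)**2*(12 + 4)) = 1968 - ((6**2)**2 + 16**2 - 10*16 + 6**2*16) = 1968 - (36**2 + 256 - 160 + 36*16) = 1968 - (1296 + 256 - 160 + 576) = 1968 - 1*1968 = 1968 - 1968 = 0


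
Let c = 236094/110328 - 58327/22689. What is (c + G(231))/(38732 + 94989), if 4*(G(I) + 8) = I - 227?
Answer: -442880677/7969873457196 ≈ -5.5569e-5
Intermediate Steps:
c = -179727415/417205332 (c = 236094*(1/110328) - 58327*1/22689 = 39349/18388 - 58327/22689 = -179727415/417205332 ≈ -0.43079)
G(I) = -259/4 + I/4 (G(I) = -8 + (I - 227)/4 = -8 + (-227 + I)/4 = -8 + (-227/4 + I/4) = -259/4 + I/4)
(c + G(231))/(38732 + 94989) = (-179727415/417205332 + (-259/4 + (1/4)*231))/(38732 + 94989) = (-179727415/417205332 + (-259/4 + 231/4))/133721 = (-179727415/417205332 - 7)*(1/133721) = -3100164739/417205332*1/133721 = -442880677/7969873457196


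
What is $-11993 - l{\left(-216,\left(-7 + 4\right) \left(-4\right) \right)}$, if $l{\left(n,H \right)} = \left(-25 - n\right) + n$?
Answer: $-11968$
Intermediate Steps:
$l{\left(n,H \right)} = -25$
$-11993 - l{\left(-216,\left(-7 + 4\right) \left(-4\right) \right)} = -11993 - -25 = -11993 + 25 = -11968$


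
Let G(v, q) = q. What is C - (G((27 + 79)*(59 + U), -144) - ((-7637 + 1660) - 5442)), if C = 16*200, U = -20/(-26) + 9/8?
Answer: -8075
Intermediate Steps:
U = 197/104 (U = -20*(-1/26) + 9*(⅛) = 10/13 + 9/8 = 197/104 ≈ 1.8942)
C = 3200
C - (G((27 + 79)*(59 + U), -144) - ((-7637 + 1660) - 5442)) = 3200 - (-144 - ((-7637 + 1660) - 5442)) = 3200 - (-144 - (-5977 - 5442)) = 3200 - (-144 - 1*(-11419)) = 3200 - (-144 + 11419) = 3200 - 1*11275 = 3200 - 11275 = -8075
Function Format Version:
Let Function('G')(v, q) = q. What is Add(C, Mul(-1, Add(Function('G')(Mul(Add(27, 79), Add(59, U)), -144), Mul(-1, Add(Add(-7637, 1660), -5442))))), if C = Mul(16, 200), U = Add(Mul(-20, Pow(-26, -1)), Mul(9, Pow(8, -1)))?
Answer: -8075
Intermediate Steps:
U = Rational(197, 104) (U = Add(Mul(-20, Rational(-1, 26)), Mul(9, Rational(1, 8))) = Add(Rational(10, 13), Rational(9, 8)) = Rational(197, 104) ≈ 1.8942)
C = 3200
Add(C, Mul(-1, Add(Function('G')(Mul(Add(27, 79), Add(59, U)), -144), Mul(-1, Add(Add(-7637, 1660), -5442))))) = Add(3200, Mul(-1, Add(-144, Mul(-1, Add(Add(-7637, 1660), -5442))))) = Add(3200, Mul(-1, Add(-144, Mul(-1, Add(-5977, -5442))))) = Add(3200, Mul(-1, Add(-144, Mul(-1, -11419)))) = Add(3200, Mul(-1, Add(-144, 11419))) = Add(3200, Mul(-1, 11275)) = Add(3200, -11275) = -8075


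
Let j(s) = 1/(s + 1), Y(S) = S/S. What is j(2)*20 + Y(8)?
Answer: 23/3 ≈ 7.6667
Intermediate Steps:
Y(S) = 1
j(s) = 1/(1 + s)
j(2)*20 + Y(8) = 20/(1 + 2) + 1 = 20/3 + 1 = 23/3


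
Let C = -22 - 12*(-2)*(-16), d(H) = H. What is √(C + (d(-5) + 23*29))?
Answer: 16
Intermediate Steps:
C = -406 (C = -22 + 24*(-16) = -22 - 384 = -406)
√(C + (d(-5) + 23*29)) = √(-406 + (-5 + 23*29)) = √(-406 + (-5 + 667)) = √(-406 + 662) = √256 = 16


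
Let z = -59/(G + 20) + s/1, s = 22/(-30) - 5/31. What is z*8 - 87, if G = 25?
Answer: -145981/1395 ≈ -104.65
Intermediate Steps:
s = -416/465 (s = 22*(-1/30) - 5*1/31 = -11/15 - 5/31 = -416/465 ≈ -0.89462)
z = -3077/1395 (z = -59/(25 + 20) - 416/465/1 = -59/45 - 416/465*1 = -59*1/45 - 416/465 = -59/45 - 416/465 = -3077/1395 ≈ -2.2057)
z*8 - 87 = -3077/1395*8 - 87 = -24616/1395 - 87 = -145981/1395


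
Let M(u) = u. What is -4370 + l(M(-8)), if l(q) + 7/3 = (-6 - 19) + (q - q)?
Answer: -13192/3 ≈ -4397.3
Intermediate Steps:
l(q) = -82/3 (l(q) = -7/3 + ((-6 - 19) + (q - q)) = -7/3 + (-25 + 0) = -7/3 - 25 = -82/3)
-4370 + l(M(-8)) = -4370 - 82/3 = -13192/3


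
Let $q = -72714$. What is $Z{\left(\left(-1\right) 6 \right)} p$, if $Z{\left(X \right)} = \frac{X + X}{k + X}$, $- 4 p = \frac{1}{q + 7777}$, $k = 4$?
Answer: $\frac{3}{129874} \approx 2.3099 \cdot 10^{-5}$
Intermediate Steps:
$p = \frac{1}{259748}$ ($p = - \frac{1}{4 \left(-72714 + 7777\right)} = - \frac{1}{4 \left(-64937\right)} = \left(- \frac{1}{4}\right) \left(- \frac{1}{64937}\right) = \frac{1}{259748} \approx 3.8499 \cdot 10^{-6}$)
$Z{\left(X \right)} = \frac{2 X}{4 + X}$ ($Z{\left(X \right)} = \frac{X + X}{4 + X} = \frac{2 X}{4 + X}$)
$Z{\left(\left(-1\right) 6 \right)} p = \frac{2 \left(\left(-1\right) 6\right)}{4 - 6} \cdot \frac{1}{259748} = 2 \left(-6\right) \frac{1}{4 - 6} \cdot \frac{1}{259748} = 2 \left(-6\right) \frac{1}{-2} \cdot \frac{1}{259748} = 2 \left(-6\right) \left(- \frac{1}{2}\right) \frac{1}{259748} = 6 \cdot \frac{1}{259748} = \frac{3}{129874}$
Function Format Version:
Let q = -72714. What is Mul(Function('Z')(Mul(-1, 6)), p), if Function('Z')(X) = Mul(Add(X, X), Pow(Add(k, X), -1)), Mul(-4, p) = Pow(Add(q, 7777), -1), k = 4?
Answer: Rational(3, 129874) ≈ 2.3099e-5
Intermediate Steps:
p = Rational(1, 259748) (p = Mul(Rational(-1, 4), Pow(Add(-72714, 7777), -1)) = Mul(Rational(-1, 4), Pow(-64937, -1)) = Mul(Rational(-1, 4), Rational(-1, 64937)) = Rational(1, 259748) ≈ 3.8499e-6)
Function('Z')(X) = Mul(2, X, Pow(Add(4, X), -1)) (Function('Z')(X) = Mul(Add(X, X), Pow(Add(4, X), -1)) = Mul(Mul(2, X), Pow(Add(4, X), -1)) = Mul(2, X, Pow(Add(4, X), -1)))
Mul(Function('Z')(Mul(-1, 6)), p) = Mul(Mul(2, Mul(-1, 6), Pow(Add(4, Mul(-1, 6)), -1)), Rational(1, 259748)) = Mul(Mul(2, -6, Pow(Add(4, -6), -1)), Rational(1, 259748)) = Mul(Mul(2, -6, Pow(-2, -1)), Rational(1, 259748)) = Mul(Mul(2, -6, Rational(-1, 2)), Rational(1, 259748)) = Mul(6, Rational(1, 259748)) = Rational(3, 129874)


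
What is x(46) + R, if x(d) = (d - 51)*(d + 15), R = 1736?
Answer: 1431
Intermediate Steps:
x(d) = (-51 + d)*(15 + d)
x(46) + R = (-765 + 46² - 36*46) + 1736 = (-765 + 2116 - 1656) + 1736 = -305 + 1736 = 1431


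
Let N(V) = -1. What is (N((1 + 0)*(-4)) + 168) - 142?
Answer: 25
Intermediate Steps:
(N((1 + 0)*(-4)) + 168) - 142 = (-1 + 168) - 142 = 167 - 142 = 25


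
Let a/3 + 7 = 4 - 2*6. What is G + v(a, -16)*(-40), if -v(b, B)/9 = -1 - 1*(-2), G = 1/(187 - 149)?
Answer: 13681/38 ≈ 360.03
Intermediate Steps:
a = -45 (a = -21 + 3*(4 - 2*6) = -21 + 3*(4 - 12) = -21 + 3*(-8) = -21 - 24 = -45)
G = 1/38 ≈ 0.026316
v(b, B) = -9 (v(b, B) = -9*(-1 - 1*(-2)) = -9*(-1 + 2) = -9*1 = -9)
G + v(a, -16)*(-40) = 1/38 - 9*(-40) = 1/38 + 360 = 13681/38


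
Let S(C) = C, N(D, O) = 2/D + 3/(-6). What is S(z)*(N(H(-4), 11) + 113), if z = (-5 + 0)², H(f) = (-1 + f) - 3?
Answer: 11225/4 ≈ 2806.3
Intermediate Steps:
H(f) = -4 + f
N(D, O) = -½ + 2/D (N(D, O) = 2/D + 3*(-⅙) = 2/D - ½ = -½ + 2/D)
z = 25 (z = (-5)² = 25)
S(z)*(N(H(-4), 11) + 113) = 25*((4 - (-4 - 4))/(2*(-4 - 4)) + 113) = 25*((½)*(4 - 1*(-8))/(-8) + 113) = 25*((½)*(-⅛)*(4 + 8) + 113) = 25*((½)*(-⅛)*12 + 113) = 25*(-¾ + 113) = 25*(449/4) = 11225/4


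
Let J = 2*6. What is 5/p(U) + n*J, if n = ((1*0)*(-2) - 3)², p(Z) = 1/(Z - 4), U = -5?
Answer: 63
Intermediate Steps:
J = 12
p(Z) = 1/(-4 + Z)
n = 9 (n = (0*(-2) - 3)² = (0 - 3)² = (-3)² = 9)
5/p(U) + n*J = 5/(1/(-4 - 5)) + 9*12 = 5/(1/(-9)) + 108 = 5/(-⅑) + 108 = 5*(-9) + 108 = -45 + 108 = 63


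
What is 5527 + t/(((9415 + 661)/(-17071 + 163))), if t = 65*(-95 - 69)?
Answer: 58982333/2519 ≈ 23415.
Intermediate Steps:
t = -10660 (t = 65*(-164) = -10660)
5527 + t/(((9415 + 661)/(-17071 + 163))) = 5527 - 10660*(-17071 + 163)/(9415 + 661) = 5527 - 10660/(10076/(-16908)) = 5527 - 10660/(10076*(-1/16908)) = 5527 - 10660/(-2519/4227) = 5527 - 10660*(-4227/2519) = 5527 + 45059820/2519 = 58982333/2519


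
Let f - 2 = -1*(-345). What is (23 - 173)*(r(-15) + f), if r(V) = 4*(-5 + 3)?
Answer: -50850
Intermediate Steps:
r(V) = -8 (r(V) = 4*(-2) = -8)
f = 347 (f = 2 - 1*(-345) = 2 + 345 = 347)
(23 - 173)*(r(-15) + f) = (23 - 173)*(-8 + 347) = -150*339 = -50850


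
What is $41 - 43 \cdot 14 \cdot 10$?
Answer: $-5979$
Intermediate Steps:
$41 - 43 \cdot 14 \cdot 10 = 41 - 6020 = -5979$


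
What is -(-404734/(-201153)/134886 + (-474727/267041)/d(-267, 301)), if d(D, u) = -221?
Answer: -6452261131475720/800633234297532519 ≈ -0.0080590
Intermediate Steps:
-(-404734/(-201153)/134886 + (-474727/267041)/d(-267, 301)) = -(-404734/(-201153)/134886 - 474727/267041/(-221)) = -(-404734*(-1/201153)*(1/134886) - 474727*1/267041*(-1/221)) = -((404734/201153)*(1/134886) - 474727/267041*(-1/221)) = -(202367/13566361779 + 474727/59016061) = -1*6452261131475720/800633234297532519 = -6452261131475720/800633234297532519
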